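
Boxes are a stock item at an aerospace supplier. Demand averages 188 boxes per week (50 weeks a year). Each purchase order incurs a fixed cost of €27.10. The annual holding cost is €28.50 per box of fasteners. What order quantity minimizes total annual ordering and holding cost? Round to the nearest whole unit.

Annual demand D = 188 × 50 = 9,400.
EOQ = √(2DS / H) = √(2 × 9,400 × 27.1 / 28.5).
= √(509,480 / 28.5) = √17,876.4912 ≈ 133.703.

Q* ≈ 134 boxes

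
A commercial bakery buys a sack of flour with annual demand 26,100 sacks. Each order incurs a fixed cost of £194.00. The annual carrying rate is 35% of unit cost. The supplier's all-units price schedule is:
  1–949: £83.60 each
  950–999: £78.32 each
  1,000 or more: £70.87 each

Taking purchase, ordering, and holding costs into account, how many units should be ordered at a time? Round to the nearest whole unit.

Holding cost per unit per year at price C is H = 0.35·C.
Evaluate total cost at each tier's feasible EOQ or, if the EOQ is below the tier, at the tier's minimum quantity.
EOQ at £83.60 = 588.3 (feasible in tier 1): TC = 26,100×£83.60 + (26,100/588.3)×194 + (588.3/2)×0.35×£83.60 = £2,199,173.66.
EOQ at £78.32 = 607.8 < 950, so use break Q=950: TC = 26,100×£78.32 + (26,100/950.0)×194 + (950.0/2)×0.35×£78.32 = £2,062,502.59.
EOQ at £70.87 = 639.0 < 1000, so use break Q=1000: TC = 26,100×£70.87 + (26,100/1000.0)×194 + (1000.0/2)×0.35×£70.87 = £1,867,172.65.
Lowest total cost is £1,867,172.65 at Q = 1000.0.

Q* ≈ 1,000 sacks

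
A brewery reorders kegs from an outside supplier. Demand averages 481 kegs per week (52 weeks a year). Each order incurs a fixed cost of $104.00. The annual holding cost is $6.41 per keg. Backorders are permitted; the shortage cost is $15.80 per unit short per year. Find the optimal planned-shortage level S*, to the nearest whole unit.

Annual demand D = 481 × 52 = 25,012.
With planned backorders, Q* = √(2DS/H) · √((H+B)/B).
√(2DS/H) = √(2 × 25,012 × 104 / 6.41) = 900.901.
√((H+B)/B) = √((6.41+15.8)/15.8) = 1.1856.
Q* ≈ 1068.126.
S* = Q* · H/(H+B) = 1068.126 × 6.41/22.21 ≈ 308.271.

S* ≈ 308 kegs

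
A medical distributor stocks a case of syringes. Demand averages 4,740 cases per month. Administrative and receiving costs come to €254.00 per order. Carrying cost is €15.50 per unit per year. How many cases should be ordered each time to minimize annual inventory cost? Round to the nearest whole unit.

Annual demand D = 4,740 × 12 = 56,880.
EOQ = √(2DS / H) = √(2 × 56,880 × 254 / 15.5).
= √(28,895,040 / 15.5) = √1,864,196.129 ≈ 1365.356.

Q* ≈ 1,365 cases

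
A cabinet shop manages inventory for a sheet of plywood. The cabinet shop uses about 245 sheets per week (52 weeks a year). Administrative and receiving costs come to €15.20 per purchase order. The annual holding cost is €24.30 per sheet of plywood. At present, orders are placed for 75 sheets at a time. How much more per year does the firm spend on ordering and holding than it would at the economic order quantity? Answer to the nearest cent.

Annual demand D = 245 × 52 = 12,740.
EOQ = √(2DS/H) = √(2 × 12,740 × 15.2 / 24.3) ≈ 126.25.
Cost at Q* = (D/Q*)S + (Q*/2)H = √(2DSH) ≈ €3,067.78.
Cost at Q = 75: (12,740/75)×15.2 + (75/2)×24.3 = €2,581.97 + €911.25 = €3,493.22.
Excess = €3,493.22 − €3,067.78 = €425.44.

Extra cost ≈ €425.44 per year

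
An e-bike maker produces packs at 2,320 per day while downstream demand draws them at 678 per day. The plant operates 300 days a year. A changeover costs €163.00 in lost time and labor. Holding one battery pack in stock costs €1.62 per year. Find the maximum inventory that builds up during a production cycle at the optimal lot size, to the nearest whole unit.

I_max ≈ 5,382 packs

Annual demand D = 678 × 300 = 203,400.
Production build-up factor (1 − d/p) = 1 − 678/2,320 = 0.7078.
Q* = √(2DS / (H(1 − d/p))) = √(2 × 203,400 × 163 / (1.62 × 0.7078)).
= √(66,308,400 / 1.1466) ≈ 7604.737.
Maximum inventory = Q*(1 − d/p) = 7604.737 × 0.7078 ≈ 5382.318.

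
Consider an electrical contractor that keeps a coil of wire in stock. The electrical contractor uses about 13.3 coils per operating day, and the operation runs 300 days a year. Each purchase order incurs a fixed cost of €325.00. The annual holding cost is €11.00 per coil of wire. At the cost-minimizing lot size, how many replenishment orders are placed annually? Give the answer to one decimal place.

Annual demand D = 13.3 × 300 = 3,990.
Q* = √(2DS/H) = √(2 × 3,990 × 325 / 11) ≈ 485.56.
Orders per year = D / Q* = 3,990 / 485.56 ≈ 8.217.

N ≈ 8.2 orders per year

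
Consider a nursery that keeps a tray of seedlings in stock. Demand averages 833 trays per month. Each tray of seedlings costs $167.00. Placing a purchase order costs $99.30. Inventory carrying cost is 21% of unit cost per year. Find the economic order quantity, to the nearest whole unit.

Annual demand D = 833 × 12 = 9,996.
Holding cost H = 0.21 × $167.00 = $35.0700 per unit per year.
EOQ = √(2DS / H) = √(2 × 9,996 × 99.3 / 35.07).
= √(1,985,205.6 / 35.07) = √56,606.9461 ≈ 237.922.

Q* ≈ 238 trays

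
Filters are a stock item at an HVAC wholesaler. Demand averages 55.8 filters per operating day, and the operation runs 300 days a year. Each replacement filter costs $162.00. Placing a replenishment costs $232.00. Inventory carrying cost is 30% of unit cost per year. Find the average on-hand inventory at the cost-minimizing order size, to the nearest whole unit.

Average inventory ≈ 200 filters

Annual demand D = 55.8 × 300 = 16,740.
Holding cost H = 0.30 × $162.00 = $48.6000 per unit per year.
EOQ = √(2DS/H) = √(2 × 16,740 × 232 / 48.6) ≈ 399.78.
Average inventory = Q*/2 ≈ 399.78 / 2 = 199.889.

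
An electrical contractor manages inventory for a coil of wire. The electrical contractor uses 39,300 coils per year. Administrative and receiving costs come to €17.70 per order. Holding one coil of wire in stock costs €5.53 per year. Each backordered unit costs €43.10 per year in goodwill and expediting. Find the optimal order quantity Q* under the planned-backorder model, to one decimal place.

With planned backorders, Q* = √(2DS/H) · √((H+B)/B).
√(2DS/H) = √(2 × 39,300 × 17.7 / 5.53) = 501.574.
√((H+B)/B) = √((5.53+43.1)/43.1) = 1.0622.
Q* ≈ 532.781.

Q* ≈ 532.8 coils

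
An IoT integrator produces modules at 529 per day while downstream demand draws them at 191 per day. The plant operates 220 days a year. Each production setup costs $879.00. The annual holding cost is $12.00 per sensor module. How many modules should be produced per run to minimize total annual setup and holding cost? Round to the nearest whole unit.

Q* ≈ 3,104 modules

Annual demand D = 191 × 220 = 42,020.
Production build-up factor (1 − d/p) = 1 − 191/529 = 0.6389.
Q* = √(2DS / (H(1 − d/p))) = √(2 × 42,020 × 879 / (12 × 0.6389)).
= √(73,871,160 / 7.6673) ≈ 3103.961.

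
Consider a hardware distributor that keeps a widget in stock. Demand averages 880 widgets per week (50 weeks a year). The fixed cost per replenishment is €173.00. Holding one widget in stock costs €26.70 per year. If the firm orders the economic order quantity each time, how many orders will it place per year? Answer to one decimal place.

Annual demand D = 880 × 50 = 44,000.
Q* = √(2DS/H) = √(2 × 44,000 × 173 / 26.7) ≈ 755.11.
Orders per year = D / Q* = 44,000 / 755.11 ≈ 58.270.

N ≈ 58.3 orders per year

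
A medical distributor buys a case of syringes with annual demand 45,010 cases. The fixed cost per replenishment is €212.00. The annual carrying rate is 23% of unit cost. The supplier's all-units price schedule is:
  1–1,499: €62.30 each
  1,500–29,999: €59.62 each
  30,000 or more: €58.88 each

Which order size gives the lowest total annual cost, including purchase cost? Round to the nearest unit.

Q* ≈ 1,500 cases

Holding cost per unit per year at price C is H = 0.23·C.
Evaluate total cost at each tier's feasible EOQ or, if the EOQ is below the tier, at the tier's minimum quantity.
EOQ at €62.30 = 1154.1 (feasible in tier 1): TC = 45,010×€62.30 + (45,010/1154.1)×212 + (1154.1/2)×0.23×€62.30 = €2,820,659.57.
EOQ at €59.62 = 1179.7 < 1500, so use break Q=1500: TC = 45,010×€59.62 + (45,010/1500.0)×212 + (1500.0/2)×0.23×€59.62 = €2,700,142.06.
EOQ at €58.88 = 1187.1 < 30000, so use break Q=30000: TC = 45,010×€58.88 + (45,010/30000.0)×212 + (30000.0/2)×0.23×€58.88 = €2,853,642.87.
Lowest total cost is €2,700,142.06 at Q = 1500.0.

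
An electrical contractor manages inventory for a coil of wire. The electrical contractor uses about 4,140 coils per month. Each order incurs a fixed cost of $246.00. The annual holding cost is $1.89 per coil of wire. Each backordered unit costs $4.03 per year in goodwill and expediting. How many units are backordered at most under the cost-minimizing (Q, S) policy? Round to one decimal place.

Annual demand D = 4,140 × 12 = 49,680.
With planned backorders, Q* = √(2DS/H) · √((H+B)/B).
√(2DS/H) = √(2 × 49,680 × 246 / 1.89) = 3596.188.
√((H+B)/B) = √((1.89+4.03)/4.03) = 1.2120.
Q* ≈ 4358.638.
S* = Q* · H/(H+B) = 4358.638 × 1.89/5.92 ≈ 1391.525.

S* ≈ 1,391.5 coils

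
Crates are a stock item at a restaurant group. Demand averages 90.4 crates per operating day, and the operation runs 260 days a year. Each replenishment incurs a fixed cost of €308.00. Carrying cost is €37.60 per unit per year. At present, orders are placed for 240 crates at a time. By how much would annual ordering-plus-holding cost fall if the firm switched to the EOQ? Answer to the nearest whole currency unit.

Extra cost ≈ €11,343 per year

Annual demand D = 90.4 × 260 = 23,504.
EOQ = √(2DS/H) = √(2 × 23,504 × 308 / 37.6) ≈ 620.54.
Cost at Q* = (D/Q*)S + (Q*/2)H = √(2DSH) ≈ €23,332.17.
Cost at Q = 240: (23,504/240)×308 + (240/2)×37.6 = €30,163.47 + €4,512.00 = €34,675.47.
Excess = €34,675.47 − €23,332.17 = €11,343.29.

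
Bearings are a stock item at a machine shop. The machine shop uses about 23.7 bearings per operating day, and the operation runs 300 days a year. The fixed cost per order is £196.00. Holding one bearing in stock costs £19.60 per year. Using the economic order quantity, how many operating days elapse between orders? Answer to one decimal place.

T ≈ 15.9 days

Annual demand D = 23.7 × 300 = 7,110.
EOQ = √(2DS/H) = √(2 × 7,110 × 196 / 19.6) ≈ 377.09.
Cycle time = Q*/D × 300 = 377.09 / 7,110 × 300 ≈ 15.911 days.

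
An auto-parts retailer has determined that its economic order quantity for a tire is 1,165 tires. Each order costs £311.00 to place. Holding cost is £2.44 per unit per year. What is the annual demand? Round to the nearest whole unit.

The basic EOQ model gives Q* = √(2DS/H); rearrange for the unknown.
From Q* = √(2DS/H): D = Q*²H / (2S) = 1,165² × 2.44 / (2 × 311) = 5324.162.

D ≈ 5,324 tires per year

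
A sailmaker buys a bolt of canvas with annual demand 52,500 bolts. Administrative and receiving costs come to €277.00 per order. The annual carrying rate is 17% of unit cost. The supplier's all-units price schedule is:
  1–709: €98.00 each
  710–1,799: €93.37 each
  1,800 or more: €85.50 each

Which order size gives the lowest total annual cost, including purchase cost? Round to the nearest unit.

Q* ≈ 1,800 bolts

Holding cost per unit per year at price C is H = 0.17·C.
Evaluate total cost at each tier's feasible EOQ or, if the EOQ is below the tier, at the tier's minimum quantity.
Tier 1 (€98.00): EOQ = 1321.3 exceeds tier's upper bound 709, so this tier is dominated.
EOQ at €93.37 = 1353.7 (feasible in tier 2): TC = 52,500×€93.37 + (52,500/1353.7)×277 + (1353.7/2)×0.17×€93.37 = €4,923,411.35.
EOQ at €85.50 = 1414.6 < 1800, so use break Q=1800: TC = 52,500×€85.50 + (52,500/1800.0)×277 + (1800.0/2)×0.17×€85.50 = €4,509,910.67.
Lowest total cost is €4,509,910.67 at Q = 1800.0.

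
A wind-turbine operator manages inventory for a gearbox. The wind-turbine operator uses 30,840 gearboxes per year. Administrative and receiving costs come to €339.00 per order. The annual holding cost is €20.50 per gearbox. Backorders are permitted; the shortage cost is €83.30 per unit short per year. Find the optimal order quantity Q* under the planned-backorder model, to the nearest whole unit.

Q* ≈ 1,127 gearboxes

With planned backorders, Q* = √(2DS/H) · √((H+B)/B).
√(2DS/H) = √(2 × 30,840 × 339 / 20.5) = 1009.939.
√((H+B)/B) = √((20.5+83.3)/83.3) = 1.1163.
Q* ≈ 1127.382.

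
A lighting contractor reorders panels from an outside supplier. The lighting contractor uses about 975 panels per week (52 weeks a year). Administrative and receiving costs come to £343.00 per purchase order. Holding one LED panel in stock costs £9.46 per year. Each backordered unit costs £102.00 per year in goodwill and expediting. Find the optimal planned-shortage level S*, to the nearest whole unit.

Annual demand D = 975 × 52 = 50,700.
With planned backorders, Q* = √(2DS/H) · √((H+B)/B).
√(2DS/H) = √(2 × 50,700 × 343 / 9.46) = 1917.434.
√((H+B)/B) = √((9.46+102)/102) = 1.0453.
Q* ≈ 2004.379.
S* = Q* · H/(H+B) = 2004.379 × 9.46/111.46 ≈ 170.119.

S* ≈ 170 panels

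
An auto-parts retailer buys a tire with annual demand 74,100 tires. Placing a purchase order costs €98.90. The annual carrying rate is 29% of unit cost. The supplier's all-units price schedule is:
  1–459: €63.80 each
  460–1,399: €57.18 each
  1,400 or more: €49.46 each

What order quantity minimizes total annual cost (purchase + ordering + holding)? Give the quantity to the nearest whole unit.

Q* ≈ 1,400 tires

Holding cost per unit per year at price C is H = 0.29·C.
Candidates are each tier's EOQ (if it falls in that tier) and each price-break quantity.
Tier 1 (€63.80): EOQ = 890.0 exceeds tier's upper bound 459, so this tier is dominated.
EOQ at €57.18 = 940.2 (feasible in tier 2): TC = 74,100×€57.18 + (74,100/940.2)×98.9 + (940.2/2)×0.29×€57.18 = €4,252,627.90.
EOQ at €49.46 = 1010.9 < 1400, so use break Q=1400: TC = 74,100×€49.46 + (74,100/1400.0)×98.9 + (1400.0/2)×0.29×€49.46 = €3,680,261.02.
Lowest total cost is €3,680,261.02 at Q = 1400.0.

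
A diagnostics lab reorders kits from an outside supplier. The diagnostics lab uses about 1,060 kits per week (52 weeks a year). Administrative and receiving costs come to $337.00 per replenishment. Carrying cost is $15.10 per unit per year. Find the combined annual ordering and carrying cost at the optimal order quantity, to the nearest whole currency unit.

Annual demand D = 1,060 × 52 = 55,120.
EOQ = √(2DS/H) = √(2 × 55,120 × 337 / 15.1) ≈ 1568.54.
At Q*, ordering cost (D/Q*)S equals holding cost (Q*/2)H, each = √(DSH/2).
Minimum total = √(2DSH) = √(2 × 55,120 × 337 × 15.1) ≈ 23684.980.

TC* ≈ $23,685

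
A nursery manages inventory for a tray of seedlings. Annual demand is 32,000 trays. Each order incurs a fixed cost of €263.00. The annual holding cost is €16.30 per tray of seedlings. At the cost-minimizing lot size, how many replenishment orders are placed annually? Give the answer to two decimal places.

N ≈ 31.49 orders per year

Q* = √(2DS/H) = √(2 × 32,000 × 263 / 16.3) ≈ 1016.19.
Orders per year = D / Q* = 32,000 / 1016.19 ≈ 31.490.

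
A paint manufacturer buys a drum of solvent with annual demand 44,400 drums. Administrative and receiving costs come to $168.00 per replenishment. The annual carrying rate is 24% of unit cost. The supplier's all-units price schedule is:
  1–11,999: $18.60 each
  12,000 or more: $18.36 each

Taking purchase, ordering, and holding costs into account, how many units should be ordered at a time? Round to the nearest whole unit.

Holding cost per unit per year at price C is H = 0.24·C.
For each price level, check whether its EOQ is feasible; otherwise the best quantity at that price is the breakpoint.
EOQ at $18.60 = 1828.1 (feasible in tier 1): TC = 44,400×$18.60 + (44,400/1828.1)×168 + (1828.1/2)×0.24×$18.60 = $834,000.62.
EOQ at $18.36 = 1840.0 < 12000, so use break Q=12000: TC = 44,400×$18.36 + (44,400/12000.0)×168 + (12000.0/2)×0.24×$18.36 = $842,244.00.
Lowest total cost is $834,000.62 at Q = 1828.1.

Q* ≈ 1,828 drums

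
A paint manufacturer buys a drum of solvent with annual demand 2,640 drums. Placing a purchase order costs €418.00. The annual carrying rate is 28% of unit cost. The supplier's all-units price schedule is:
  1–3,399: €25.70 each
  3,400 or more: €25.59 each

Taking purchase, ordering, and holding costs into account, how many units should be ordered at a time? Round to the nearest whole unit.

Holding cost per unit per year at price C is H = 0.28·C.
For each price level, check whether its EOQ is feasible; otherwise the best quantity at that price is the breakpoint.
EOQ at €25.70 = 553.8 (feasible in tier 1): TC = 2,640×€25.70 + (2,640/553.8)×418 + (553.8/2)×0.28×€25.70 = €71,833.21.
EOQ at €25.59 = 555.0 < 3400, so use break Q=3400: TC = 2,640×€25.59 + (2,640/3400.0)×418 + (3400.0/2)×0.28×€25.59 = €80,063.00.
Lowest total cost is €71,833.21 at Q = 553.8.

Q* ≈ 554 drums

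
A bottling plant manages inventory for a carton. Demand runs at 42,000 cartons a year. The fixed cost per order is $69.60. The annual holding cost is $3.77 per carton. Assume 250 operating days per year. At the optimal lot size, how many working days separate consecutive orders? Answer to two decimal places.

The optimal lot size = √(2DS/H) = √(2 × 42,000 × 69.6 / 3.77) ≈ 1245.30.
Cycle time = Q*/D × 250 = 1245.30 / 42,000 × 250 ≈ 7.412 days.

T ≈ 7.41 days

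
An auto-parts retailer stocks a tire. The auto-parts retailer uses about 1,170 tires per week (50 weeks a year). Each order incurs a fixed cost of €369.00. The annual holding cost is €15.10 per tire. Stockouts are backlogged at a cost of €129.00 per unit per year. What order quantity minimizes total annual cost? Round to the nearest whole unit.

Annual demand D = 1,170 × 50 = 58,500.
With planned backorders, Q* = √(2DS/H) · √((H+B)/B).
√(2DS/H) = √(2 × 58,500 × 369 / 15.1) = 1690.899.
√((H+B)/B) = √((15.1+129)/129) = 1.0569.
Q* ≈ 1787.124.

Q* ≈ 1,787 tires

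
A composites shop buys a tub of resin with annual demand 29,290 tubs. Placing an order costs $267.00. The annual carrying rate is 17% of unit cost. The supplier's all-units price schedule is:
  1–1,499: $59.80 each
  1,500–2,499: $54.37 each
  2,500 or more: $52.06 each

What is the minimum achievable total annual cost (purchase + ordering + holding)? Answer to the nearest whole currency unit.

Holding cost per unit per year at price C is H = 0.17·C.
Candidates are each tier's EOQ (if it falls in that tier) and each price-break quantity.
EOQ at $59.80 = 1240.4 (feasible in tier 1): TC = 29,290×$59.80 + (29,290/1240.4)×267 + (1240.4/2)×0.17×$59.80 = $1,764,151.72.
EOQ at $54.37 = 1300.8 < 1500, so use break Q=1500: TC = 29,290×$54.37 + (29,290/1500.0)×267 + (1500.0/2)×0.17×$54.37 = $1,604,643.09.
EOQ at $52.06 = 1329.4 < 2500, so use break Q=2500: TC = 29,290×$52.06 + (29,290/2500.0)×267 + (2500.0/2)×0.17×$52.06 = $1,539,028.32.
Lowest total cost among the candidates is at Q = 2500.0.

TC* ≈ $1,539,028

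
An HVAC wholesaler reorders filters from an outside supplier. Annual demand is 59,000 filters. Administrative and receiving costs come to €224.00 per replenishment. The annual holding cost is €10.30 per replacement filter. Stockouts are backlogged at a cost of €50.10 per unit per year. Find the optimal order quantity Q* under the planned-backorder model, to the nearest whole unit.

Q* ≈ 1,759 filters

With planned backorders, Q* = √(2DS/H) · √((H+B)/B).
√(2DS/H) = √(2 × 59,000 × 224 / 10.3) = 1601.941.
√((H+B)/B) = √((10.3+50.1)/50.1) = 1.0980.
Q* ≈ 1758.920.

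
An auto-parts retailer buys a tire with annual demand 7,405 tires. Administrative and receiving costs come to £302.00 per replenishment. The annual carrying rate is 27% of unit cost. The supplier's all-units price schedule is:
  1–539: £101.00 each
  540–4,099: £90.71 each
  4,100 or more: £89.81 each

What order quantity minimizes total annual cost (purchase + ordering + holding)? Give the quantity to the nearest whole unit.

Q* ≈ 540 tires

Holding cost per unit per year at price C is H = 0.27·C.
Candidates are each tier's EOQ (if it falls in that tier) and each price-break quantity.
EOQ at £101.00 = 405.0 (feasible in tier 1): TC = 7,405×£101.00 + (7,405/405.0)×302 + (405.0/2)×0.27×£101.00 = £758,948.93.
EOQ at £90.71 = 427.3 < 540, so use break Q=540: TC = 7,405×£90.71 + (7,405/540.0)×302 + (540.0/2)×0.27×£90.71 = £682,461.62.
EOQ at £89.81 = 429.5 < 4100, so use break Q=4100: TC = 7,405×£89.81 + (7,405/4100.0)×302 + (4100.0/2)×0.27×£89.81 = £715,298.33.
Lowest total cost is £682,461.62 at Q = 540.0.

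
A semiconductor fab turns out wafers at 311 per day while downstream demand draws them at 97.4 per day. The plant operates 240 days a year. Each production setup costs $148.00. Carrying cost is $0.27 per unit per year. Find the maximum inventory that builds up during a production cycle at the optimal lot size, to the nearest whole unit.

I_max ≈ 4,195 wafers

Annual demand D = 97.4 × 240 = 23,376.
Production build-up factor (1 − d/p) = 1 − 97.4/311 = 0.6868.
Q* = √(2DS / (H(1 − d/p))) = √(2 × 23,376 × 148 / (0.27 × 0.6868)).
= √(6,919,296 / 0.1854) ≈ 6108.417.
Maximum inventory = Q*(1 − d/p) = 6108.417 × 0.6868 ≈ 4195.363.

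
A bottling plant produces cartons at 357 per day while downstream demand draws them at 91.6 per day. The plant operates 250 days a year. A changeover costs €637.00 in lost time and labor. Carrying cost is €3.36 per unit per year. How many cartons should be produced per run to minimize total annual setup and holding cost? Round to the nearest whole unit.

Annual demand D = 91.6 × 250 = 22,900.
Production build-up factor (1 − d/p) = 1 − 91.6/357 = 0.7434.
Q* = √(2DS / (H(1 − d/p))) = √(2 × 22,900 × 637 / (3.36 × 0.7434)).
= √(29,174,600 / 2.4979) ≈ 3417.562.

Q* ≈ 3,418 cartons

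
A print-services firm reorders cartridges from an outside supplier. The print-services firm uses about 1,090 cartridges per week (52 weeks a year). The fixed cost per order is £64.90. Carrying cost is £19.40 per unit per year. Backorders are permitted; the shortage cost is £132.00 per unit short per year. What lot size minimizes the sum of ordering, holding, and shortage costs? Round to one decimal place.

Q* ≈ 659.5 cartridges

Annual demand D = 1,090 × 52 = 56,680.
With planned backorders, Q* = √(2DS/H) · √((H+B)/B).
√(2DS/H) = √(2 × 56,680 × 64.9 / 19.4) = 615.817.
√((H+B)/B) = √((19.4+132)/132) = 1.0710.
Q* ≈ 659.519.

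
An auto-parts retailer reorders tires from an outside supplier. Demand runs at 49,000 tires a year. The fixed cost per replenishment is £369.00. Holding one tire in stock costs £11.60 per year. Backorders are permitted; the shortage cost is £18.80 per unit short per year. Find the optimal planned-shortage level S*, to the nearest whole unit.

With planned backorders, Q* = √(2DS/H) · √((H+B)/B).
√(2DS/H) = √(2 × 49,000 × 369 / 11.6) = 1765.620.
√((H+B)/B) = √((11.6+18.8)/18.8) = 1.2716.
Q* ≈ 2245.200.
S* = Q* · H/(H+B) = 2245.200 × 11.6/30.4 ≈ 856.721.

S* ≈ 857 tires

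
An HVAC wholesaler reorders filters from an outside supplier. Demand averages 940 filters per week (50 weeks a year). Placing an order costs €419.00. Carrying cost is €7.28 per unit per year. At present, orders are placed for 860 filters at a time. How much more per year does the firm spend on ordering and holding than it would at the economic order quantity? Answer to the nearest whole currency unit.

Extra cost ≈ €9,096 per year

Annual demand D = 940 × 50 = 47,000.
EOQ = √(2DS/H) = √(2 × 47,000 × 419 / 7.28) ≈ 2325.98.
Cost at Q* = (D/Q*)S + (Q*/2)H = √(2DSH) ≈ €16,933.11.
Cost at Q = 860: (47,000/860)×419 + (860/2)×7.28 = €22,898.84 + €3,130.40 = €26,029.24.
Excess = €26,029.24 − €16,933.11 = €9,096.13.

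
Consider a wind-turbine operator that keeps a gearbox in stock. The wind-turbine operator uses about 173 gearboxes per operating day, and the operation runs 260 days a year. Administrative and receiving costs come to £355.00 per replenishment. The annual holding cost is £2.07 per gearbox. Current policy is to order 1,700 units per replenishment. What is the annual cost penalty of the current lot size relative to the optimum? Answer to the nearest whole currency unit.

Annual demand D = 173 × 260 = 44,980.
EOQ = √(2DS/H) = √(2 × 44,980 × 355 / 2.07) ≈ 3927.84.
Cost at Q* = (D/Q*)S + (Q*/2)H = √(2DSH) ≈ £8,130.63.
Cost at Q = 1,700: (44,980/1,700)×355 + (1,700/2)×2.07 = £9,392.88 + £1,759.50 = £11,152.38.
Excess = £11,152.38 − £8,130.63 = £3,021.75.

Extra cost ≈ £3,022 per year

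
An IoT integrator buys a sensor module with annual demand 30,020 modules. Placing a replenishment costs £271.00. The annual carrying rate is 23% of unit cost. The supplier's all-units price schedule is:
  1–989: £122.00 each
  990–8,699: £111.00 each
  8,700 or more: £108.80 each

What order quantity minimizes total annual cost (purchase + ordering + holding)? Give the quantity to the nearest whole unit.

Q* ≈ 990 modules

Holding cost per unit per year at price C is H = 0.23·C.
For each price level, check whether its EOQ is feasible; otherwise the best quantity at that price is the breakpoint.
EOQ at £122.00 = 761.5 (feasible in tier 1): TC = 30,020×£122.00 + (30,020/761.5)×271 + (761.5/2)×0.23×£122.00 = £3,683,807.26.
EOQ at £111.00 = 798.3 < 990, so use break Q=990: TC = 30,020×£111.00 + (30,020/990.0)×271 + (990.0/2)×0.23×£111.00 = £3,353,074.95.
EOQ at £108.80 = 806.4 < 8700, so use break Q=8700: TC = 30,020×£108.80 + (30,020/8700.0)×271 + (8700.0/2)×0.23×£108.80 = £3,375,965.51.
Lowest total cost is £3,353,074.95 at Q = 990.0.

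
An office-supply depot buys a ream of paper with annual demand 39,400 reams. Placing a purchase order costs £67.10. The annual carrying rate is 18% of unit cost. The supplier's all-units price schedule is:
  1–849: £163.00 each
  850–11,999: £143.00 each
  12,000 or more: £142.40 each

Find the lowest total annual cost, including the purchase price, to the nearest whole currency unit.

TC* ≈ £5,648,250

Holding cost per unit per year at price C is H = 0.18·C.
For each price level, check whether its EOQ is feasible; otherwise the best quantity at that price is the breakpoint.
EOQ at £163.00 = 424.5 (feasible in tier 1): TC = 39,400×£163.00 + (39,400/424.5)×67.1 + (424.5/2)×0.18×£163.00 = £6,434,655.31.
EOQ at £143.00 = 453.2 < 850, so use break Q=850: TC = 39,400×£143.00 + (39,400/850.0)×67.1 + (850.0/2)×0.18×£143.00 = £5,648,249.78.
EOQ at £142.40 = 454.2 < 12000, so use break Q=12000: TC = 39,400×£142.40 + (39,400/12000.0)×67.1 + (12000.0/2)×0.18×£142.40 = £5,764,572.31.
Lowest total cost among the candidates is at Q = 850.0.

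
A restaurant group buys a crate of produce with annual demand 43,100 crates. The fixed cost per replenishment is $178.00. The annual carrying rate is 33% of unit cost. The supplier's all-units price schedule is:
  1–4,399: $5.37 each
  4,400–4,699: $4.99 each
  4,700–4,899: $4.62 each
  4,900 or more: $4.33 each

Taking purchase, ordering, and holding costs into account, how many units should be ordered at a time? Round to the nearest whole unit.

Holding cost per unit per year at price C is H = 0.33·C.
Candidates are each tier's EOQ (if it falls in that tier) and each price-break quantity.
EOQ at $5.37 = 2942.5 (feasible in tier 1): TC = 43,100×$5.37 + (43,100/2942.5)×178 + (2942.5/2)×0.33×$5.37 = $236,661.44.
EOQ at $4.99 = 3052.5 < 4400, so use break Q=4400: TC = 43,100×$4.99 + (43,100/4400.0)×178 + (4400.0/2)×0.33×$4.99 = $220,435.33.
EOQ at $4.62 = 3172.4 < 4700, so use break Q=4700: TC = 43,100×$4.62 + (43,100/4700.0)×178 + (4700.0/2)×0.33×$4.62 = $204,337.11.
EOQ at $4.33 = 3276.9 < 4900, so use break Q=4900: TC = 43,100×$4.33 + (43,100/4900.0)×178 + (4900.0/2)×0.33×$4.33 = $191,689.48.
Lowest total cost is $191,689.48 at Q = 4900.0.

Q* ≈ 4,900 crates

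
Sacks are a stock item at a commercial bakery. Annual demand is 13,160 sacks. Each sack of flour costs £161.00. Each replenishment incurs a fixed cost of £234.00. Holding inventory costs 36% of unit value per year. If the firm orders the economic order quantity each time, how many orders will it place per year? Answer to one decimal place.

Holding cost H = 0.36 × £161.00 = £57.9600 per unit per year.
EOQ = √(2DS/H) = √(2 × 13,160 × 234 / 57.96) ≈ 325.98.
Orders per year = D / Q* = 13,160 / 325.98 ≈ 40.371.

N ≈ 40.4 orders per year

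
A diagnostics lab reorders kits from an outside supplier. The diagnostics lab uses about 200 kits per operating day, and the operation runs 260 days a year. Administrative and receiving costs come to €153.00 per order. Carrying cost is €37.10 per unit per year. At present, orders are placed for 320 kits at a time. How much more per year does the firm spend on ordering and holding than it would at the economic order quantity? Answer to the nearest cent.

Extra cost ≈ €6,501.69 per year

Annual demand D = 200 × 260 = 52,000.
EOQ = √(2DS/H) = √(2 × 52,000 × 153 / 37.1) ≈ 654.90.
Cost at Q* = (D/Q*)S + (Q*/2)H = √(2DSH) ≈ €24,296.81.
Cost at Q = 320: (52,000/320)×153 + (320/2)×37.1 = €24,862.50 + €5,936.00 = €30,798.50.
Excess = €30,798.50 − €24,296.81 = €6,501.69.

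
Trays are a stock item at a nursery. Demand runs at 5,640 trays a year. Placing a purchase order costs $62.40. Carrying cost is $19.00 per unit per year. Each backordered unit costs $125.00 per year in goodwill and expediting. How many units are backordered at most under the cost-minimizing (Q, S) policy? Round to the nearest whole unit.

With planned backorders, Q* = √(2DS/H) · √((H+B)/B).
√(2DS/H) = √(2 × 5,640 × 62.4 / 19) = 192.473.
√((H+B)/B) = √((19+125)/125) = 1.0733.
Q* ≈ 206.584.
S* = Q* · H/(H+B) = 206.584 × 19/144 ≈ 27.258.

S* ≈ 27 trays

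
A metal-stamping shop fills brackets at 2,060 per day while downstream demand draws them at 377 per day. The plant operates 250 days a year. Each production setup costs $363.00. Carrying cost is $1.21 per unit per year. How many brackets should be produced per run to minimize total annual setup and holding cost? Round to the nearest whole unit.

Q* ≈ 8,320 brackets

Annual demand D = 377 × 250 = 94,250.
Production build-up factor (1 − d/p) = 1 − 377/2,060 = 0.8170.
Q* = √(2DS / (H(1 − d/p))) = √(2 × 94,250 × 363 / (1.21 × 0.8170)).
= √(68,425,500 / 0.9886) ≈ 8319.704.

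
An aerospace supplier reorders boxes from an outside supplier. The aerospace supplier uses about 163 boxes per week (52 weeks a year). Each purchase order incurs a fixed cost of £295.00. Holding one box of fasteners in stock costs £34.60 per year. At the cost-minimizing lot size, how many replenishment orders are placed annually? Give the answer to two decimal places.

N ≈ 22.30 orders per year

Annual demand D = 163 × 52 = 8,476.
EOQ = √(2DS/H) = √(2 × 8,476 × 295 / 34.6) ≈ 380.17.
Orders per year = D / Q* = 8,476 / 380.17 ≈ 22.295.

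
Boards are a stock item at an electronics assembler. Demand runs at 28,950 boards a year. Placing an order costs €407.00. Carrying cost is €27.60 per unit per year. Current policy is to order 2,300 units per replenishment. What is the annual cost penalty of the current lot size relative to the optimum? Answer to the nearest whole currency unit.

Extra cost ≈ €11,360 per year

EOQ = √(2DS/H) = √(2 × 28,950 × 407 / 27.6) ≈ 924.02.
Cost at Q* = (D/Q*)S + (Q*/2)H = √(2DSH) ≈ €25,502.99.
Cost at Q = 2,300: (28,950/2,300)×407 + (2,300/2)×27.6 = €5,122.89 + €31,740.00 = €36,862.89.
Excess = €36,862.89 − €25,502.99 = €11,359.91.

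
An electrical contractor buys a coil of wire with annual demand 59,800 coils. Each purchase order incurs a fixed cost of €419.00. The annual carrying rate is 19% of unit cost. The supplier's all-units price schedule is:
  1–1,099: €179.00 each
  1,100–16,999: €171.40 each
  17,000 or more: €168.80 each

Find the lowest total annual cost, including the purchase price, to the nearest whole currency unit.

Holding cost per unit per year at price C is H = 0.19·C.
Evaluate total cost at each tier's feasible EOQ or, if the EOQ is below the tier, at the tier's minimum quantity.
Tier 1 (€179.00): EOQ = 1213.9 exceeds tier's upper bound 1099, so this tier is dominated.
EOQ at €171.40 = 1240.5 (feasible in tier 2): TC = 59,800×€171.40 + (59,800/1240.5)×419 + (1240.5/2)×0.19×€171.40 = €10,290,117.53.
EOQ at €168.80 = 1250.0 < 17000, so use break Q=17000: TC = 59,800×€168.80 + (59,800/17000.0)×419 + (17000.0/2)×0.19×€168.80 = €10,368,325.89.
Lowest total cost among the candidates is at Q = 1240.5.

TC* ≈ €10,290,118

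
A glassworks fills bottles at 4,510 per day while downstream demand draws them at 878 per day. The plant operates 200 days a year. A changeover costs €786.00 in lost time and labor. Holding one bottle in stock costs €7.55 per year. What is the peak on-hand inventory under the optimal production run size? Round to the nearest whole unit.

I_max ≈ 5,426 bottles

Annual demand D = 878 × 200 = 175,600.
Production build-up factor (1 − d/p) = 1 − 878/4,510 = 0.8053.
Q* = √(2DS / (H(1 − d/p))) = √(2 × 175,600 × 786 / (7.55 × 0.8053)).
= √(276,043,200 / 6.0802) ≈ 6737.991.
Maximum inventory = Q*(1 − d/p) = 6737.991 × 0.8053 ≈ 5426.249.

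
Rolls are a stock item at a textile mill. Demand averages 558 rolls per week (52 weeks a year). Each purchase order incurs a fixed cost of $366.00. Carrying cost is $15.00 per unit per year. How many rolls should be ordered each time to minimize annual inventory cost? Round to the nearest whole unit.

Annual demand D = 558 × 52 = 29,016.
EOQ = √(2DS / H) = √(2 × 29,016 × 366 / 15).
= √(21,239,712 / 15) = √1,415,980.8 ≈ 1189.950.

Q* ≈ 1,190 rolls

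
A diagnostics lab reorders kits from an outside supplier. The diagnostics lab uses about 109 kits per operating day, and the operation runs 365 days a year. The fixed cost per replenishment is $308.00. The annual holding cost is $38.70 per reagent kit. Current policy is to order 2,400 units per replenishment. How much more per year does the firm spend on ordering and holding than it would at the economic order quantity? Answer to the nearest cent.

Extra cost ≈ $20,748.95 per year

Annual demand D = 109 × 365 = 39,785.
EOQ = √(2DS/H) = √(2 × 39,785 × 308 / 38.7) ≈ 795.78.
Cost at Q* = (D/Q*)S + (Q*/2)H = √(2DSH) ≈ $30,796.79.
Cost at Q = 2,400: (39,785/2,400)×308 + (2,400/2)×38.7 = $5,105.74 + $46,440.00 = $51,545.74.
Excess = $51,545.74 − $30,796.79 = $20,748.95.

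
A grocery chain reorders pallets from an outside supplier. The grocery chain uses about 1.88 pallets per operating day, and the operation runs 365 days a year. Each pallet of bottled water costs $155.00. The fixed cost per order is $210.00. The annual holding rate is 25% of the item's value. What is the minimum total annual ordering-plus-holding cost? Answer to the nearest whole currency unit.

Annual demand D = 1.88 × 365 = 686.2.
Holding cost H = 0.25 × $155.00 = $38.7500 per unit per year.
EOQ = √(2DS/H) = √(2 × 686.2 × 210 / 38.75) ≈ 86.24.
At the optimum the two cost components are equal, so total cost = 2·(Q*/2)H = Q*·H.
Minimum total = √(2DSH) = √(2 × 686.2 × 210 × 38.75) ≈ 3341.842.

TC* ≈ $3,342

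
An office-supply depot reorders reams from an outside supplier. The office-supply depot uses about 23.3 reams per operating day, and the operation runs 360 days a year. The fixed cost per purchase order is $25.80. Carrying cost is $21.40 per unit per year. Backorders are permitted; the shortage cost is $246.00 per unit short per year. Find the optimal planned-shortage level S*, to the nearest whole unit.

S* ≈ 12 reams

Annual demand D = 23.3 × 360 = 8,388.
With planned backorders, Q* = √(2DS/H) · √((H+B)/B).
√(2DS/H) = √(2 × 8,388 × 25.8 / 21.4) = 142.216.
√((H+B)/B) = √((21.4+246)/246) = 1.0426.
Q* ≈ 148.272.
S* = Q* · H/(H+B) = 148.272 × 21.4/267.4 ≈ 11.866.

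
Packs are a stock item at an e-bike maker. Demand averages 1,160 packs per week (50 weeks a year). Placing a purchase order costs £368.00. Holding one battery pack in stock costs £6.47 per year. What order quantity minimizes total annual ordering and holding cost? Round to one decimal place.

Q* ≈ 2,568.6 packs

Annual demand D = 1,160 × 50 = 58,000.
EOQ = √(2DS / H) = √(2 × 58,000 × 368 / 6.47).
= √(42,688,000 / 6.47) = √6,597,836.1669 ≈ 2568.625.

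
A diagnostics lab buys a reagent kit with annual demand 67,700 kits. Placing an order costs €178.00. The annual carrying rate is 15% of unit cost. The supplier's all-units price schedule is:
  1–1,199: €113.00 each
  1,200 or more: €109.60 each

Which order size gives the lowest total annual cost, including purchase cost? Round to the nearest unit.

Q* ≈ 1,211 kits

Holding cost per unit per year at price C is H = 0.15·C.
Evaluate total cost at each tier's feasible EOQ or, if the EOQ is below the tier, at the tier's minimum quantity.
EOQ at €113.00 = 1192.4 (feasible in tier 1): TC = 67,700×€113.00 + (67,700/1192.4)×178 + (1192.4/2)×0.15×€113.00 = €7,670,311.76.
EOQ at €109.60 = 1210.8 (feasible in tier 2): TC = 67,700×€109.60 + (67,700/1210.8)×178 + (1210.8/2)×0.15×€109.60 = €7,439,825.37.
Lowest total cost is €7,439,825.37 at Q = 1210.8.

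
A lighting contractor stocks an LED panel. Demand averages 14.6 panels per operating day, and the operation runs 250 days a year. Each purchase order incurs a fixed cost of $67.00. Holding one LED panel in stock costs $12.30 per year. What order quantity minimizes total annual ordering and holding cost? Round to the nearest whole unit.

Q* ≈ 199 panels

Annual demand D = 14.6 × 250 = 3,650.
EOQ = √(2DS / H) = √(2 × 3,650 × 67 / 12.3).
= √(489,100 / 12.3) = √39,764.2276 ≈ 199.410.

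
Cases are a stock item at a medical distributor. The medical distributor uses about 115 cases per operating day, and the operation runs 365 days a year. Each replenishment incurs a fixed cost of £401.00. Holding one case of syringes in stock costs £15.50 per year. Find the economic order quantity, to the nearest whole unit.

Q* ≈ 1,474 cases

Annual demand D = 115 × 365 = 41,975.
EOQ = √(2DS / H) = √(2 × 41,975 × 401 / 15.5).
= √(33,663,950 / 15.5) = √2,171,867.7419 ≈ 1473.726.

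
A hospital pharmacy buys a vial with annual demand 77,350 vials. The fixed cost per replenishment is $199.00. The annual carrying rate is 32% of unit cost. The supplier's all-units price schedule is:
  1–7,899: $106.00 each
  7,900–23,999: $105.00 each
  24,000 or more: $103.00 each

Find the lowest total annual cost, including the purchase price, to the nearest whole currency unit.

TC* ≈ $8,231,415

Holding cost per unit per year at price C is H = 0.32·C.
Evaluate total cost at each tier's feasible EOQ or, if the EOQ is below the tier, at the tier's minimum quantity.
EOQ at $106.00 = 952.7 (feasible in tier 1): TC = 77,350×$106.00 + (77,350/952.7)×199 + (952.7/2)×0.32×$106.00 = $8,231,414.66.
EOQ at $105.00 = 957.2 < 7900, so use break Q=7900: TC = 77,350×$105.00 + (77,350/7900.0)×199 + (7900.0/2)×0.32×$105.00 = $8,256,418.44.
EOQ at $103.00 = 966.4 < 24000, so use break Q=24000: TC = 77,350×$103.00 + (77,350/24000.0)×199 + (24000.0/2)×0.32×$103.00 = $8,363,211.36.
Lowest total cost among the candidates is at Q = 952.7.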